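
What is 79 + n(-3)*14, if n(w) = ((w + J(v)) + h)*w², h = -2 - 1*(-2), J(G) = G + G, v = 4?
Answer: 709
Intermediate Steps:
J(G) = 2*G
h = 0 (h = -2 + 2 = 0)
n(w) = w²*(8 + w) (n(w) = ((w + 2*4) + 0)*w² = ((w + 8) + 0)*w² = ((8 + w) + 0)*w² = (8 + w)*w² = w²*(8 + w))
79 + n(-3)*14 = 79 + ((-3)²*(8 - 3))*14 = 79 + (9*5)*14 = 79 + 45*14 = 79 + 630 = 709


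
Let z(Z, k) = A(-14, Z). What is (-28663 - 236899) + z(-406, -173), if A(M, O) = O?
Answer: -265968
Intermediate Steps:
z(Z, k) = Z
(-28663 - 236899) + z(-406, -173) = (-28663 - 236899) - 406 = -265562 - 406 = -265968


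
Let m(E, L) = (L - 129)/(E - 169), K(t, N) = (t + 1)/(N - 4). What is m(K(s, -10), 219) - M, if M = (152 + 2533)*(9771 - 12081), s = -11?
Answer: 3653183835/589 ≈ 6.2024e+6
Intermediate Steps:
K(t, N) = (1 + t)/(-4 + N)
m(E, L) = (-129 + L)/(-169 + E)
M = -6202350 (M = 2685*(-2310) = -6202350)
m(K(s, -10), 219) - M = (-129 + 219)/(-169 + (1 - 11)/(-4 - 10)) - 1*(-6202350) = 90/(-169 - 10/(-14)) + 6202350 = 90/(-169 - 1/14*(-10)) + 6202350 = 90/(-169 + 5/7) + 6202350 = 90/(-1178/7) + 6202350 = -7/1178*90 + 6202350 = -315/589 + 6202350 = 3653183835/589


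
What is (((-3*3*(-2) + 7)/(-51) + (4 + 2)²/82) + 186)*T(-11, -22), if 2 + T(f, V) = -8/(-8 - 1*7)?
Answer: -8554018/31365 ≈ -272.73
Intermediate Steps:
T(f, V) = -22/15 (T(f, V) = -2 - 8/(-8 - 1*7) = -2 - 8/(-8 - 7) = -2 - 8/(-15) = -2 - 8*(-1/15) = -2 + 8/15 = -22/15)
(((-3*3*(-2) + 7)/(-51) + (4 + 2)²/82) + 186)*T(-11, -22) = (((-3*3*(-2) + 7)/(-51) + (4 + 2)²/82) + 186)*(-22/15) = (((-9*(-2) + 7)*(-1/51) + 6²*(1/82)) + 186)*(-22/15) = (((18 + 7)*(-1/51) + 36*(1/82)) + 186)*(-22/15) = ((25*(-1/51) + 18/41) + 186)*(-22/15) = ((-25/51 + 18/41) + 186)*(-22/15) = (-107/2091 + 186)*(-22/15) = (388819/2091)*(-22/15) = -8554018/31365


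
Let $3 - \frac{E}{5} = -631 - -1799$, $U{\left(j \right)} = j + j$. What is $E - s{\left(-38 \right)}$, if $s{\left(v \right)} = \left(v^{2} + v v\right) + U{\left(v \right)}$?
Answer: $-8637$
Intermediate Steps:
$U{\left(j \right)} = 2 j$
$s{\left(v \right)} = 2 v + 2 v^{2}$ ($s{\left(v \right)} = \left(v^{2} + v v\right) + 2 v = \left(v^{2} + v^{2}\right) + 2 v = 2 v^{2} + 2 v = 2 v + 2 v^{2}$)
$E = -5825$ ($E = 15 - 5 \left(-631 - -1799\right) = 15 - 5 \left(-631 + 1799\right) = 15 - 5840 = -5825$)
$E - s{\left(-38 \right)} = -5825 - 2 \left(-38\right) \left(1 - 38\right) = -5825 - 2 \left(-38\right) \left(-37\right) = -5825 - 2812 = -8637$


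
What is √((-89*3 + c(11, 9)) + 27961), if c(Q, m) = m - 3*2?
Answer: √27697 ≈ 166.42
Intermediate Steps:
c(Q, m) = -6 + m (c(Q, m) = m - 6 = -6 + m)
√((-89*3 + c(11, 9)) + 27961) = √((-89*3 + (-6 + 9)) + 27961) = √((-267 + 3) + 27961) = √(-264 + 27961) = √27697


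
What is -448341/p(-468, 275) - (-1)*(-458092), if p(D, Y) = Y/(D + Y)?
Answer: -39445487/275 ≈ -1.4344e+5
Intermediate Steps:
-448341/p(-468, 275) - (-1)*(-458092) = -448341/(275/(-468 + 275)) - (-1)*(-458092) = -448341/(275/(-193)) - 1*458092 = -448341/(275*(-1/193)) - 458092 = -448341/(-275/193) - 458092 = -448341*(-193/275) - 458092 = 86529813/275 - 458092 = -39445487/275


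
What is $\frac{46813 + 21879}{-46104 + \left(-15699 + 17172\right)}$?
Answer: $- \frac{68692}{44631} \approx -1.5391$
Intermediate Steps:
$\frac{46813 + 21879}{-46104 + \left(-15699 + 17172\right)} = \frac{68692}{-46104 + 1473} = \frac{68692}{-44631} = 68692 \left(- \frac{1}{44631}\right) = - \frac{68692}{44631}$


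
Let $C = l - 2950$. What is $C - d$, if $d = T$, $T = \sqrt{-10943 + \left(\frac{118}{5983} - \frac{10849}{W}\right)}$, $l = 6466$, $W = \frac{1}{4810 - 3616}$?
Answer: $3516 - \frac{i \sqrt{464086321681567}}{5983} \approx 3516.0 - 3600.6 i$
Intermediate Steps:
$W = \frac{1}{1194} \approx 0.00083752$
$C = 3516$ ($C = 6466 - 2950 = 3516$)
$T = \frac{i \sqrt{464086321681567}}{5983}$ ($T = \sqrt{-10943 + \left(\frac{118}{5983} - 10849 \frac{1}{\frac{1}{1194}}\right)} = \sqrt{-10943 + \left(118 \cdot \frac{1}{5983} - 12953706\right)} = \sqrt{-10943 + \left(\frac{118}{5983} - 12953706\right)} = \sqrt{-10943 - \frac{77502022880}{5983}} = \sqrt{- \frac{77567494849}{5983}} = \frac{i \sqrt{464086321681567}}{5983} \approx 3600.6 i$)
$d = \frac{i \sqrt{464086321681567}}{5983} \approx 3600.6 i$
$C - d = 3516 - \frac{i \sqrt{464086321681567}}{5983}$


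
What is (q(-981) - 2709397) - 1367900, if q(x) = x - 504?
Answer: -4078782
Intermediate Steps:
q(x) = -504 + x
(q(-981) - 2709397) - 1367900 = ((-504 - 981) - 2709397) - 1367900 = (-1485 - 2709397) - 1367900 = -2710882 - 1367900 = -4078782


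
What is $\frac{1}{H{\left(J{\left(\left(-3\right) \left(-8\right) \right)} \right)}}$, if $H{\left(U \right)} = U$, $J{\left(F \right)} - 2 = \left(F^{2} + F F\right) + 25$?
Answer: $\frac{1}{1179} \approx 0.00084818$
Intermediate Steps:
$J{\left(F \right)} = 27 + 2 F^{2}$ ($J{\left(F \right)} = 2 + \left(\left(F^{2} + F F\right) + 25\right) = 2 + \left(\left(F^{2} + F^{2}\right) + 25\right) = 2 + \left(2 F^{2} + 25\right) = 2 + \left(25 + 2 F^{2}\right) = 27 + 2 F^{2}$)
$\frac{1}{H{\left(J{\left(\left(-3\right) \left(-8\right) \right)} \right)}} = \frac{1}{27 + 2 \left(\left(-3\right) \left(-8\right)\right)^{2}} = \frac{1}{27 + 2 \cdot 24^{2}} = \frac{1}{27 + 2 \cdot 576} = \frac{1}{27 + 1152} = \frac{1}{1179}$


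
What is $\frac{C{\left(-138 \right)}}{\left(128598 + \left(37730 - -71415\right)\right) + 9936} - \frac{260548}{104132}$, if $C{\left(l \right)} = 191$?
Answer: $- \frac{16128094720}{6447827407} \approx -2.5013$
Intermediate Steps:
$\frac{C{\left(-138 \right)}}{\left(128598 + \left(37730 - -71415\right)\right) + 9936} - \frac{260548}{104132} = \frac{191}{\left(128598 + \left(37730 - -71415\right)\right) + 9936} - \frac{260548}{104132} = \frac{191}{\left(128598 + \left(37730 + 71415\right)\right) + 9936} - \frac{65137}{26033} = \frac{191}{\left(128598 + 109145\right) + 9936} - \frac{65137}{26033} = \frac{191}{237743 + 9936} - \frac{65137}{26033} = \frac{191}{247679} - \frac{65137}{26033} = - \frac{16128094720}{6447827407}$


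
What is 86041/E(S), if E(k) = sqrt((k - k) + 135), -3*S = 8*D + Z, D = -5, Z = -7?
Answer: 86041*sqrt(15)/45 ≈ 7405.2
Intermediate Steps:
S = 47/3 (S = -(8*(-5) - 7)/3 = -(-40 - 7)/3 = -1/3*(-47) = 47/3 ≈ 15.667)
E(k) = 3*sqrt(15) (E(k) = sqrt(0 + 135) = sqrt(135) = 3*sqrt(15))
86041/E(S) = 86041/((3*sqrt(15))) = 86041*(sqrt(15)/45) = 86041*sqrt(15)/45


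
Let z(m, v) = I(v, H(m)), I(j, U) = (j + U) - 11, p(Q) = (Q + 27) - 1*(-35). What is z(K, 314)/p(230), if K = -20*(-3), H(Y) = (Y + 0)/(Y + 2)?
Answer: 9423/9052 ≈ 1.0410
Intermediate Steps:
H(Y) = Y/(2 + Y)
K = 60
p(Q) = 62 + Q (p(Q) = (27 + Q) + 35 = 62 + Q)
I(j, U) = -11 + U + j (I(j, U) = (U + j) - 11 = -11 + U + j)
z(m, v) = -11 + v + m/(2 + m) (z(m, v) = -11 + m/(2 + m) + v = -11 + v + m/(2 + m))
z(K, 314)/p(230) = ((60 + (-11 + 314)*(2 + 60))/(2 + 60))/(62 + 230) = ((60 + 303*62)/62)/292 = ((60 + 18786)/62)*(1/292) = ((1/62)*18846)*(1/292) = (9423/31)*(1/292) = 9423/9052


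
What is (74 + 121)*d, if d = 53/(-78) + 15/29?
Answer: -1835/58 ≈ -31.638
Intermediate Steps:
d = -367/2262 (d = 53*(-1/78) + 15*(1/29) = -53/78 + 15/29 = -367/2262 ≈ -0.16225)
(74 + 121)*d = (74 + 121)*(-367/2262) = 195*(-367/2262) = -1835/58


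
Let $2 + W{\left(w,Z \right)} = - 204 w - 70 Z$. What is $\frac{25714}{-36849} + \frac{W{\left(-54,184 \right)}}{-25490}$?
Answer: $- \frac{293344813}{469640505} \approx -0.62462$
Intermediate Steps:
$W{\left(w,Z \right)} = -2 - 204 w - 70 Z$ ($W{\left(w,Z \right)} = -2 - \left(70 Z + 204 w\right) = -2 - 204 w - 70 Z$)
$\frac{25714}{-36849} + \frac{W{\left(-54,184 \right)}}{-25490} = \frac{25714}{-36849} + \frac{-2 - -11016 - 12880}{-25490} = 25714 \left(- \frac{1}{36849}\right) + \left(-2 + 11016 - 12880\right) \left(- \frac{1}{25490}\right) = - \frac{25714}{36849} - - \frac{933}{12745} = - \frac{25714}{36849} + \frac{933}{12745} = - \frac{293344813}{469640505}$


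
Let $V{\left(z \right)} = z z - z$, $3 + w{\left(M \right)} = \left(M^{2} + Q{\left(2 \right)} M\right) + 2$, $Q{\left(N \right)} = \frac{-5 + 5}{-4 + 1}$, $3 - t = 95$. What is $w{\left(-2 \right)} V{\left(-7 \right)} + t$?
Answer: $76$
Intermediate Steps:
$t = -92$ ($t = 3 - 95 = -92$)
$Q{\left(N \right)} = 0$ ($Q{\left(N \right)} = \frac{0}{-3} = 0 \left(- \frac{1}{3}\right) = 0$)
$w{\left(M \right)} = -1 + M^{2}$ ($w{\left(M \right)} = -3 + \left(\left(M^{2} + 0 M\right) + 2\right) = -3 + \left(\left(M^{2} + 0\right) + 2\right) = -3 + \left(M^{2} + 2\right) = -3 + \left(2 + M^{2}\right) = -1 + M^{2}$)
$V{\left(z \right)} = z^{2} - z$
$w{\left(-2 \right)} V{\left(-7 \right)} + t = \left(-1 + \left(-2\right)^{2}\right) \left(- 7 \left(-1 - 7\right)\right) - 92 = \left(-1 + 4\right) \left(\left(-7\right) \left(-8\right)\right) - 92 = 3 \cdot 56 - 92 = 168 - 92 = 76$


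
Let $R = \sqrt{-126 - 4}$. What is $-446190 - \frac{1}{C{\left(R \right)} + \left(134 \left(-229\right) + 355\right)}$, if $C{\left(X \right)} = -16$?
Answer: $- \frac{13540527929}{30347} \approx -4.4619 \cdot 10^{5}$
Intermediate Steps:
$R = i \sqrt{130}$ ($R = \sqrt{-126 + \left(-170 + 166\right)} = \sqrt{-126 - 4} = \sqrt{-130} = i \sqrt{130} \approx 11.402 i$)
$-446190 - \frac{1}{C{\left(R \right)} + \left(134 \left(-229\right) + 355\right)} = -446190 - \frac{1}{-16 + \left(134 \left(-229\right) + 355\right)} = -446190 - \frac{1}{-16 + \left(-30686 + 355\right)} = -446190 - \frac{1}{-16 - 30331} = -446190 - \frac{1}{-30347} = -446190 - - \frac{1}{30347} = -446190 + \frac{1}{30347} = - \frac{13540527929}{30347}$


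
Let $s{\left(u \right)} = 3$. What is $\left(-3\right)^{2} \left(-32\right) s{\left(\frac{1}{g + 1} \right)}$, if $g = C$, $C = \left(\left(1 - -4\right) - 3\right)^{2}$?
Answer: $-864$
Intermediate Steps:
$C = 4$ ($C = \left(\left(1 + 4\right) - 3\right)^{2} = \left(5 - 3\right)^{2} = 2^{2} = 4$)
$g = 4$
$\left(-3\right)^{2} \left(-32\right) s{\left(\frac{1}{g + 1} \right)} = \left(-3\right)^{2} \left(-32\right) 3 = 9 \left(-32\right) 3 = \left(-288\right) 3 = -864$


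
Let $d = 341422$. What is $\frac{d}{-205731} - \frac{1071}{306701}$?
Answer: $- \frac{104934806723}{63097903431} \approx -1.663$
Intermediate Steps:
$\frac{d}{-205731} - \frac{1071}{306701} = \frac{341422}{-205731} - \frac{1071}{306701} = 341422 \left(- \frac{1}{205731}\right) - \frac{1071}{306701} = - \frac{341422}{205731} - \frac{1071}{306701} = - \frac{104934806723}{63097903431}$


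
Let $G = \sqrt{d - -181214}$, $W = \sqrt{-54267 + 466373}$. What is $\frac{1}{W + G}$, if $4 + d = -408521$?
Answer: $\frac{1}{\sqrt{412106} + 7 i \sqrt{4639}} \approx 0.001004 - 0.00074563 i$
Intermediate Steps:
$d = -408525$ ($d = -4 - 408521 = -408525$)
$W = \sqrt{412106} \approx 641.96$
$G = 7 i \sqrt{4639}$ ($G = \sqrt{-408525 - -181214} = \sqrt{-408525 + 181214} = \sqrt{-227311} = 7 i \sqrt{4639} \approx 476.77 i$)
$\frac{1}{W + G} = \frac{1}{\sqrt{412106} + 7 i \sqrt{4639}}$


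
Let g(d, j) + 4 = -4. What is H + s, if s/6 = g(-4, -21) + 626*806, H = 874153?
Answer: 3901441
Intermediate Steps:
g(d, j) = -8 (g(d, j) = -4 - 4 = -8)
s = 3027288 (s = 6*(-8 + 626*806) = 6*(-8 + 504556) = 6*504548 = 3027288)
H + s = 874153 + 3027288 = 3901441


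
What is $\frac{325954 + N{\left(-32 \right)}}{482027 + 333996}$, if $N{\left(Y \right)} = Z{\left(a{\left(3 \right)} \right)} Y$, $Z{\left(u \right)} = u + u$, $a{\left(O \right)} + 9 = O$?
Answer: $\frac{326338}{816023} \approx 0.39991$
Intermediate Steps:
$a{\left(O \right)} = -9 + O$
$Z{\left(u \right)} = 2 u$
$N{\left(Y \right)} = - 12 Y$ ($N{\left(Y \right)} = 2 \left(-9 + 3\right) Y = 2 \left(-6\right) Y = - 12 Y$)
$\frac{325954 + N{\left(-32 \right)}}{482027 + 333996} = \frac{325954 - -384}{482027 + 333996} = \frac{325954 + 384}{816023} = 326338 \cdot \frac{1}{816023} = \frac{326338}{816023}$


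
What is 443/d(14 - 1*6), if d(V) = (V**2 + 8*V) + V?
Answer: 443/136 ≈ 3.2574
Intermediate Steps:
d(V) = V**2 + 9*V
443/d(14 - 1*6) = 443/(((14 - 1*6)*(9 + (14 - 1*6)))) = 443/(((14 - 6)*(9 + (14 - 6)))) = 443/((8*(9 + 8))) = 443/((8*17)) = 443/136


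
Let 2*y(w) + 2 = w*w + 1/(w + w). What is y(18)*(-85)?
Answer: -985405/72 ≈ -13686.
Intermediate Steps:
y(w) = -1 + w²/2 + 1/(4*w) (y(w) = -1 + (w*w + 1/(w + w))/2 = -1 + (w² + 1/(2*w))/2 = -1 + (w²/2 + 1/(4*w)) = -1 + w²/2 + 1/(4*w))
y(18)*(-85) = (-1 + (½)*18² + (¼)/18)*(-85) = (-1 + (½)*324 + (¼)*(1/18))*(-85) = (-1 + 162 + 1/72)*(-85) = (11593/72)*(-85) = -985405/72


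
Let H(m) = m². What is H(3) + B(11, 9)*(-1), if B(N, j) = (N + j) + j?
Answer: -20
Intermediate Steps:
B(N, j) = N + 2*j
H(3) + B(11, 9)*(-1) = 3² + (11 + 2*9)*(-1) = 9 + (11 + 18)*(-1) = 9 + 29*(-1) = 9 - 29 = -20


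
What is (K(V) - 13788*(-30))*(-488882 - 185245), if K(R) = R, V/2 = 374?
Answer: -279350139276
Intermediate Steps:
V = 748 (V = 2*374 = 748)
(K(V) - 13788*(-30))*(-488882 - 185245) = (748 - 13788*(-30))*(-488882 - 185245) = (748 + 413640)*(-674127) = 414388*(-674127) = -279350139276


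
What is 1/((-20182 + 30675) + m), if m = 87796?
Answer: 1/98289 ≈ 1.0174e-5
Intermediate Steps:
1/((-20182 + 30675) + m) = 1/((-20182 + 30675) + 87796) = 1/(10493 + 87796) = 1/98289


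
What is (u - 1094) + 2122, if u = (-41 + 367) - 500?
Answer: 854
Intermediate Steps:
u = -174 (u = 326 - 500 = -174)
(u - 1094) + 2122 = (-174 - 1094) + 2122 = -1268 + 2122 = 854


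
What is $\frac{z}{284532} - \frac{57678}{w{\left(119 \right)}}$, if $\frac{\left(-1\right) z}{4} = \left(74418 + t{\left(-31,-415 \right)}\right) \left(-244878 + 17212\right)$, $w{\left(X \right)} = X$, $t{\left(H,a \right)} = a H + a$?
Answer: $\frac{783115703766}{2821609} \approx 2.7754 \cdot 10^{5}$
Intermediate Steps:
$t{\left(H,a \right)} = a + H a$ ($t{\left(H,a \right)} = H a + a = a + H a$)
$z = 79107560352$ ($z = - 4 \left(74418 - 415 \left(1 - 31\right)\right) \left(-244878 + 17212\right) = - 4 \left(74418 - -12450\right) \left(-227666\right) = - 4 \left(74418 + 12450\right) \left(-227666\right) = - 4 \cdot 86868 \left(-227666\right) = \left(-4\right) \left(-19776890088\right) = 79107560352$)
$\frac{z}{284532} - \frac{57678}{w{\left(119 \right)}} = \frac{79107560352}{284532} - \frac{57678}{119} = 79107560352 \cdot \frac{1}{284532} - \frac{57678}{119} = \frac{6592296696}{23711} - \frac{57678}{119} = \frac{783115703766}{2821609}$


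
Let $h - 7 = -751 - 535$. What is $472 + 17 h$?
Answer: $-21271$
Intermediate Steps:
$h = -1279$ ($h = 7 - 1286 = -1279$)
$472 + 17 h = 472 + 17 \left(-1279\right) = 472 - 21743 = -21271$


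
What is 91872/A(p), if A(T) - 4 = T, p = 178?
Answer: 45936/91 ≈ 504.79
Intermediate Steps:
A(T) = 4 + T
91872/A(p) = 91872/(4 + 178) = 91872/182 = 91872*(1/182) = 45936/91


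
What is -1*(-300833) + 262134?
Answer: 562967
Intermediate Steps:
-1*(-300833) + 262134 = 300833 + 262134 = 562967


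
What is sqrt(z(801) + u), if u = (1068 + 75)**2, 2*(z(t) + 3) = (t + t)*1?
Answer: sqrt(1307247) ≈ 1143.3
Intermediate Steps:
z(t) = -3 + t (z(t) = -3 + ((t + t)*1)/2 = -3 + ((2*t)*1)/2 = -3 + (2*t)/2 = -3 + t)
u = 1306449 (u = 1143**2 = 1306449)
sqrt(z(801) + u) = sqrt((-3 + 801) + 1306449) = sqrt(798 + 1306449) = sqrt(1307247)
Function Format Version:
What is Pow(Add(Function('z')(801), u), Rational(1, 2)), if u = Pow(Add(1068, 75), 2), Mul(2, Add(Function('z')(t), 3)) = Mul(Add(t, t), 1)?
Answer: Pow(1307247, Rational(1, 2)) ≈ 1143.3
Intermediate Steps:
Function('z')(t) = Add(-3, t) (Function('z')(t) = Add(-3, Mul(Rational(1, 2), Mul(Add(t, t), 1))) = Add(-3, Mul(Rational(1, 2), Mul(Mul(2, t), 1))) = Add(-3, Mul(Rational(1, 2), Mul(2, t))) = Add(-3, t))
u = 1306449 (u = Pow(1143, 2) = 1306449)
Pow(Add(Function('z')(801), u), Rational(1, 2)) = Pow(Add(Add(-3, 801), 1306449), Rational(1, 2)) = Pow(Add(798, 1306449), Rational(1, 2)) = Pow(1307247, Rational(1, 2))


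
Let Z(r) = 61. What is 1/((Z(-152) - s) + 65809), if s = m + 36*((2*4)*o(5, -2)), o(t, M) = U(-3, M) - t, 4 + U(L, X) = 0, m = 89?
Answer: 1/68373 ≈ 1.4626e-5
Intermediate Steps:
U(L, X) = -4 (U(L, X) = -4 + 0 = -4)
o(t, M) = -4 - t
s = -2503 (s = 89 + 36*((2*4)*(-4 - 1*5)) = 89 + 36*(8*(-4 - 5)) = 89 + 36*(8*(-9)) = 89 + 36*(-72) = 89 - 2592 = -2503)
1/((Z(-152) - s) + 65809) = 1/((61 - 1*(-2503)) + 65809) = 1/((61 + 2503) + 65809) = 1/(2564 + 65809) = 1/68373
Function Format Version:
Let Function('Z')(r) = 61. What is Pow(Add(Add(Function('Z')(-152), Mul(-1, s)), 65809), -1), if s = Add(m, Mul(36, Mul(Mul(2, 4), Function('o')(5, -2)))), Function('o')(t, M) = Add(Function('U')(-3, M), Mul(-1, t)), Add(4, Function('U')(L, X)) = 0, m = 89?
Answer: Rational(1, 68373) ≈ 1.4626e-5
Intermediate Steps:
Function('U')(L, X) = -4 (Function('U')(L, X) = Add(-4, 0) = -4)
Function('o')(t, M) = Add(-4, Mul(-1, t))
s = -2503 (s = Add(89, Mul(36, Mul(Mul(2, 4), Add(-4, Mul(-1, 5))))) = Add(89, Mul(36, Mul(8, Add(-4, -5)))) = Add(89, Mul(36, Mul(8, -9))) = Add(89, Mul(36, -72)) = Add(89, -2592) = -2503)
Pow(Add(Add(Function('Z')(-152), Mul(-1, s)), 65809), -1) = Pow(Add(Add(61, Mul(-1, -2503)), 65809), -1) = Pow(Add(Add(61, 2503), 65809), -1) = Pow(Add(2564, 65809), -1) = Pow(68373, -1) = Rational(1, 68373)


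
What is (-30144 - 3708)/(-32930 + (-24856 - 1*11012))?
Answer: 16926/34399 ≈ 0.49205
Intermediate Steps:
(-30144 - 3708)/(-32930 + (-24856 - 1*11012)) = -33852/(-32930 + (-24856 - 11012)) = -33852/(-32930 - 35868) = -33852/(-68798) = -33852*(-1/68798) = 16926/34399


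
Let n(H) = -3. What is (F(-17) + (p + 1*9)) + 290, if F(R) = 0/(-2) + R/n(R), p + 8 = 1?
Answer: 893/3 ≈ 297.67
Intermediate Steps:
p = -7 (p = -8 + 1 = -7)
F(R) = -R/3 (F(R) = 0/(-2) + R/(-3) = 0*(-1/2) + R*(-1/3) = 0 - R/3 = -R/3)
(F(-17) + (p + 1*9)) + 290 = (-1/3*(-17) + (-7 + 1*9)) + 290 = (17/3 + (-7 + 9)) + 290 = (17/3 + 2) + 290 = 23/3 + 290 = 893/3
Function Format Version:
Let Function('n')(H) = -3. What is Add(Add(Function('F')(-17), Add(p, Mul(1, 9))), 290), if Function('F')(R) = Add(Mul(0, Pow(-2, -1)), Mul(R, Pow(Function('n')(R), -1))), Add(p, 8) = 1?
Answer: Rational(893, 3) ≈ 297.67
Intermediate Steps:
p = -7 (p = Add(-8, 1) = -7)
Function('F')(R) = Mul(Rational(-1, 3), R) (Function('F')(R) = Add(Mul(0, Pow(-2, -1)), Mul(R, Pow(-3, -1))) = Add(Mul(0, Rational(-1, 2)), Mul(R, Rational(-1, 3))) = Add(0, Mul(Rational(-1, 3), R)) = Mul(Rational(-1, 3), R))
Add(Add(Function('F')(-17), Add(p, Mul(1, 9))), 290) = Add(Add(Mul(Rational(-1, 3), -17), Add(-7, Mul(1, 9))), 290) = Add(Add(Rational(17, 3), Add(-7, 9)), 290) = Add(Add(Rational(17, 3), 2), 290) = Add(Rational(23, 3), 290) = Rational(893, 3)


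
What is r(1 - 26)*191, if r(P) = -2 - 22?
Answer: -4584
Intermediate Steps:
r(P) = -24
r(1 - 26)*191 = -24*191 = -4584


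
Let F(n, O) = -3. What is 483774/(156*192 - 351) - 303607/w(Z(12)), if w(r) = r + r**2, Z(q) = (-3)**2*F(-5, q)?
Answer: -5685379/13662 ≈ -416.15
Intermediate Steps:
Z(q) = -27 (Z(q) = (-3)**2*(-3) = 9*(-3) = -27)
483774/(156*192 - 351) - 303607/w(Z(12)) = 483774/(156*192 - 351) - 303607*(-1/(27*(1 - 27))) = 483774/(29952 - 351) - 303607/((-27*(-26))) = 483774/29601 - 303607/702 = 483774*(1/29601) - 303607*1/702 = 161258/9867 - 303607/702 = -5685379/13662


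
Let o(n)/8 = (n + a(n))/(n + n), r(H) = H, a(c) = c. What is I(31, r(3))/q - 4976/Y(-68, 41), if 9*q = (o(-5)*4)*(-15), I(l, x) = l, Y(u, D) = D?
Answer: -799973/6560 ≈ -121.95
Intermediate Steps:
o(n) = 8 (o(n) = 8*((n + n)/(n + n)) = 8*((2*n)/((2*n))) = 8*((2*n)*(1/(2*n))) = 8*1 = 8)
q = -160/3 (q = ((8*4)*(-15))/9 = (32*(-15))/9 = (1/9)*(-480) = -160/3 ≈ -53.333)
I(31, r(3))/q - 4976/Y(-68, 41) = 31/(-160/3) - 4976/41 = 31*(-3/160) - 4976*1/41 = -93/160 - 4976/41 = -799973/6560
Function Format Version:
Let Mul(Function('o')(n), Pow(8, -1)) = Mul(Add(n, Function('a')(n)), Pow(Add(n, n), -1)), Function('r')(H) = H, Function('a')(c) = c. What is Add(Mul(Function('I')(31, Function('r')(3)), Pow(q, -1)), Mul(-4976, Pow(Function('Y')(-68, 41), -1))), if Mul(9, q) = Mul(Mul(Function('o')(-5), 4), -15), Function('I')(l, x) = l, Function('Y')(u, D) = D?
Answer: Rational(-799973, 6560) ≈ -121.95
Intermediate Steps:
Function('o')(n) = 8 (Function('o')(n) = Mul(8, Mul(Add(n, n), Pow(Add(n, n), -1))) = Mul(8, Mul(Mul(2, n), Pow(Mul(2, n), -1))) = Mul(8, Mul(Mul(2, n), Mul(Rational(1, 2), Pow(n, -1)))) = Mul(8, 1) = 8)
q = Rational(-160, 3) (q = Mul(Rational(1, 9), Mul(Mul(8, 4), -15)) = Mul(Rational(1, 9), Mul(32, -15)) = Mul(Rational(1, 9), -480) = Rational(-160, 3) ≈ -53.333)
Add(Mul(Function('I')(31, Function('r')(3)), Pow(q, -1)), Mul(-4976, Pow(Function('Y')(-68, 41), -1))) = Add(Mul(31, Pow(Rational(-160, 3), -1)), Mul(-4976, Pow(41, -1))) = Add(Mul(31, Rational(-3, 160)), Mul(-4976, Rational(1, 41))) = Add(Rational(-93, 160), Rational(-4976, 41)) = Rational(-799973, 6560)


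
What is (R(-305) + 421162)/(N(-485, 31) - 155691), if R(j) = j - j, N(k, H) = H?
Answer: -210581/77830 ≈ -2.7057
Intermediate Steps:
R(j) = 0
(R(-305) + 421162)/(N(-485, 31) - 155691) = (0 + 421162)/(31 - 155691) = 421162/(-155660) = 421162*(-1/155660) = -210581/77830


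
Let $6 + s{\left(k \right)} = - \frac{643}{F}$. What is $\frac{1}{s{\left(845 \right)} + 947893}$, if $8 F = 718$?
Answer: $\frac{359}{340288861} \approx 1.055 \cdot 10^{-6}$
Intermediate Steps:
$F = \frac{359}{4}$ ($F = \frac{1}{8} \cdot 718 = \frac{359}{4} \approx 89.75$)
$s{\left(k \right)} = - \frac{4726}{359}$ ($s{\left(k \right)} = -6 - \frac{643}{\frac{359}{4}} = -6 - \frac{2572}{359} = - \frac{4726}{359}$)
$\frac{1}{s{\left(845 \right)} + 947893} = \frac{1}{- \frac{4726}{359} + 947893} = \frac{1}{\frac{340288861}{359}} = \frac{359}{340288861}$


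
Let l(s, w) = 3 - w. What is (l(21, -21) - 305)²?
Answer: 78961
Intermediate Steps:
(l(21, -21) - 305)² = ((3 - 1*(-21)) - 305)² = ((3 + 21) - 305)² = (24 - 305)² = (-281)² = 78961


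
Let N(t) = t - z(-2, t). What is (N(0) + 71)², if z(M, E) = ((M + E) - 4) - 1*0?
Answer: 5929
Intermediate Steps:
z(M, E) = -4 + E + M (z(M, E) = ((E + M) - 4) + 0 = (-4 + E + M) + 0 = -4 + E + M)
N(t) = 6 (N(t) = t - (-4 + t - 2) = t - (-6 + t) = t + (6 - t) = 6)
(N(0) + 71)² = (6 + 71)² = 77² = 5929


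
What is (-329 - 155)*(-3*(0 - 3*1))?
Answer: -4356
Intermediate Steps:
(-329 - 155)*(-3*(0 - 3*1)) = -(-1452)*(0 - 3) = -(-1452)*(-3) = -484*9 = -4356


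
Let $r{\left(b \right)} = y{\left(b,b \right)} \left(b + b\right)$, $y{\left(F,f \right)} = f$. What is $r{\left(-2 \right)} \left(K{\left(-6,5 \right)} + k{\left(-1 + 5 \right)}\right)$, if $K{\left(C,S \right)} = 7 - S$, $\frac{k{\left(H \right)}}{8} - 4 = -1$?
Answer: $208$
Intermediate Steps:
$k{\left(H \right)} = 24$ ($k{\left(H \right)} = 32 + 8 \left(-1\right) = 32 - 8 = 24$)
$r{\left(b \right)} = 2 b^{2}$ ($r{\left(b \right)} = b \left(b + b\right) = b 2 b = 2 b^{2}$)
$r{\left(-2 \right)} \left(K{\left(-6,5 \right)} + k{\left(-1 + 5 \right)}\right) = 2 \left(-2\right)^{2} \left(\left(7 - 5\right) + 24\right) = 2 \cdot 4 \left(\left(7 - 5\right) + 24\right) = 8 \left(2 + 24\right) = 8 \cdot 26 = 208$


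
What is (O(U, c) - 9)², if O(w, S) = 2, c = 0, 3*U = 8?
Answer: 49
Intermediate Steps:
U = 8/3 (U = (⅓)*8 = 8/3 ≈ 2.6667)
(O(U, c) - 9)² = (2 - 9)² = (-7)² = 49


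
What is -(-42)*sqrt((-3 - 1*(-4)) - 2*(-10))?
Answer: 42*sqrt(21) ≈ 192.47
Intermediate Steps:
-(-42)*sqrt((-3 - 1*(-4)) - 2*(-10)) = -(-42)*sqrt((-3 + 4) + 20) = -(-42)*sqrt(1 + 20) = -(-42)*sqrt(21) = 42*sqrt(21)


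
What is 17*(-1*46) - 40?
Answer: -822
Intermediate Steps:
17*(-1*46) - 40 = 17*(-46) - 40 = -782 - 40 = -822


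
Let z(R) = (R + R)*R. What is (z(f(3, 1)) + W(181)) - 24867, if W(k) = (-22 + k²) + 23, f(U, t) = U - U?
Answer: 7895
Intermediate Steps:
f(U, t) = 0
z(R) = 2*R² (z(R) = (2*R)*R = 2*R²)
W(k) = 1 + k²
(z(f(3, 1)) + W(181)) - 24867 = (2*0² + (1 + 181²)) - 24867 = (2*0 + (1 + 32761)) - 24867 = (0 + 32762) - 24867 = 32762 - 24867 = 7895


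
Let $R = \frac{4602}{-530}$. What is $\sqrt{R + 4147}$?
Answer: $\frac{\sqrt{290613310}}{265} \approx 64.33$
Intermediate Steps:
$R = - \frac{2301}{265}$ ($R = 4602 \left(- \frac{1}{530}\right) = - \frac{2301}{265} \approx -8.683$)
$\sqrt{R + 4147} = \sqrt{- \frac{2301}{265} + 4147} = \sqrt{\frac{1096654}{265}} = \frac{\sqrt{290613310}}{265}$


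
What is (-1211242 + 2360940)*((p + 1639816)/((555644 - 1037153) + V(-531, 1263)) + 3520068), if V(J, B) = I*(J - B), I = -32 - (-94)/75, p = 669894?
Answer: 43136003619840907468/10658737 ≈ 4.0470e+12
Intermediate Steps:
I = -2306/75 (I = -32 - (-94)/75 = -32 - 1*(-94/75) = -32 + 94/75 = -2306/75 ≈ -30.747)
V(J, B) = -2306*J/75 + 2306*B/75 (V(J, B) = -2306*(J - B)/75 = -2306*J/75 + 2306*B/75)
(-1211242 + 2360940)*((p + 1639816)/((555644 - 1037153) + V(-531, 1263)) + 3520068) = (-1211242 + 2360940)*((669894 + 1639816)/((555644 - 1037153) + (-2306/75*(-531) + (2306/75)*1263)) + 3520068) = 1149698*(2309710/(-481509 + (408162/25 + 970826/25)) + 3520068) = 1149698*(2309710/(-481509 + 1378988/25) + 3520068) = 1149698*(2309710/(-10658737/25) + 3520068) = 1149698*(2309710*(-25/10658737) + 3520068) = 1149698*(-57742750/10658737 + 3520068) = 1149698*(37519421291366/10658737) = 43136003619840907468/10658737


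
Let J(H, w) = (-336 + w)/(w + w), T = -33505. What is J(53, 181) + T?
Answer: -12128965/362 ≈ -33505.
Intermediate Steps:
J(H, w) = (-336 + w)/(2*w) (J(H, w) = (-336 + w)/((2*w)) = (-336 + w)*(1/(2*w)) = (-336 + w)/(2*w))
J(53, 181) + T = (½)*(-336 + 181)/181 - 33505 = (½)*(1/181)*(-155) - 33505 = -155/362 - 33505 = -12128965/362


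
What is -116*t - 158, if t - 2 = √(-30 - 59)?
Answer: -390 - 116*I*√89 ≈ -390.0 - 1094.3*I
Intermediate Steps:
t = 2 + I*√89 (t = 2 + √(-30 - 59) = 2 + √(-89) = 2 + I*√89 ≈ 2.0 + 9.434*I)
-116*t - 158 = -116*(2 + I*√89) - 158 = (-232 - 116*I*√89) - 158 = -390 - 116*I*√89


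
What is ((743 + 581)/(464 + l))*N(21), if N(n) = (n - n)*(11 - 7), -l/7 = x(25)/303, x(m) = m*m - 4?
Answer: 0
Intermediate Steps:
x(m) = -4 + m² (x(m) = m² - 4 = -4 + m²)
l = -1449/101 (l = -7*(-4 + 25²)/303 = -7*(-4 + 625)/303 = -4347/303 = -7*207/101 = -1449/101 ≈ -14.347)
N(n) = 0 (N(n) = 0*4 = 0)
((743 + 581)/(464 + l))*N(21) = ((743 + 581)/(464 - 1449/101))*0 = (1324/(45415/101))*0 = (1324*(101/45415))*0 = (133724/45415)*0 = 0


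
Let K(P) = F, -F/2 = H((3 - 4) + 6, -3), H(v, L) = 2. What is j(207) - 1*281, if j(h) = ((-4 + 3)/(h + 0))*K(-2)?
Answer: -58163/207 ≈ -280.98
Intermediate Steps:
F = -4 (F = -2*2 = -4)
K(P) = -4
j(h) = 4/h (j(h) = ((-4 + 3)/(h + 0))*(-4) = -1/h*(-4) = 4/h)
j(207) - 1*281 = 4/207 - 1*281 = 4*(1/207) - 281 = 4/207 - 281 = -58163/207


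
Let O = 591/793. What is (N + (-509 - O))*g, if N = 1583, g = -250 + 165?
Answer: -72342735/793 ≈ -91227.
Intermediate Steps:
O = 591/793 (O = 591*(1/793) = 591/793 ≈ 0.74527)
g = -85
(N + (-509 - O))*g = (1583 + (-509 - 1*591/793))*(-85) = (1583 + (-509 - 591/793))*(-85) = (1583 - 404228/793)*(-85) = (851091/793)*(-85) = -72342735/793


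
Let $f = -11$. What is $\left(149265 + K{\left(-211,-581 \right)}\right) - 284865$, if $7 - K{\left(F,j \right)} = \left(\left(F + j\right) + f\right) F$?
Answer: $-305026$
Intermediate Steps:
$K{\left(F,j \right)} = 7 - F \left(-11 + F + j\right)$ ($K{\left(F,j \right)} = 7 - \left(\left(F + j\right) - 11\right) F = 7 - \left(-11 + F + j\right) F = 7 - F \left(-11 + F + j\right)$)
$\left(149265 + K{\left(-211,-581 \right)}\right) - 284865 = \left(149265 + \left(7 - \left(-211\right)^{2} + 11 \left(-211\right) - \left(-211\right) \left(-581\right)\right)\right) - 284865 = \left(149265 - 169426\right) - 284865 = -20161 - 284865 = -305026$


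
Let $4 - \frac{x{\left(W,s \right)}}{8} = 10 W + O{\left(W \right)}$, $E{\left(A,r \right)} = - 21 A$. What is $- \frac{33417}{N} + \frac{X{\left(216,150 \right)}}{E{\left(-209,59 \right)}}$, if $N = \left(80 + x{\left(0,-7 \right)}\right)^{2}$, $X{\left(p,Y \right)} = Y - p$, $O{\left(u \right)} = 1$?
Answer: $- \frac{4466093}{1438528} \approx -3.1046$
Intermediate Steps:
$x{\left(W,s \right)} = 24 - 80 W$ ($x{\left(W,s \right)} = 32 - 8 \left(10 W + 1\right) = 32 - 8 \left(1 + 10 W\right) = 32 - \left(8 + 80 W\right) = 24 - 80 W$)
$N = 10816$ ($N = \left(80 + \left(24 - 0\right)\right)^{2} = \left(80 + \left(24 + 0\right)\right)^{2} = \left(80 + 24\right)^{2} = 104^{2} = 10816$)
$- \frac{33417}{N} + \frac{X{\left(216,150 \right)}}{E{\left(-209,59 \right)}} = - \frac{33417}{10816} + \frac{150 - 216}{\left(-21\right) \left(-209\right)} = \left(-33417\right) \frac{1}{10816} + \frac{150 - 216}{4389} = - \frac{33417}{10816} - \frac{2}{133} = - \frac{4466093}{1438528}$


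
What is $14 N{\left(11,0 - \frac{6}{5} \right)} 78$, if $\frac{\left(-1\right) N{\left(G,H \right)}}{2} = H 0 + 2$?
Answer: $-4368$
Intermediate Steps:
$N{\left(G,H \right)} = -4$ ($N{\left(G,H \right)} = - 2 \left(H 0 + 2\right) = - 2 \left(0 + 2\right) = \left(-2\right) 2 = -4$)
$14 N{\left(11,0 - \frac{6}{5} \right)} 78 = 14 \left(-4\right) 78 = \left(-56\right) 78 = -4368$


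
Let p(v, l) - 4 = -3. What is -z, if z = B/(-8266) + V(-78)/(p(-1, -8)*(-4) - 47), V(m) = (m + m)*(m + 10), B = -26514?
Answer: 846407/4133 ≈ 204.79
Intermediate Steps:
p(v, l) = 1 (p(v, l) = 4 - 3 = 1)
V(m) = 2*m*(10 + m) (V(m) = (2*m)*(10 + m) = 2*m*(10 + m))
z = -846407/4133 (z = -26514/(-8266) + (2*(-78)*(10 - 78))/(1*(-4) - 47) = -26514*(-1/8266) + (2*(-78)*(-68))/(-4 - 47) = 13257/4133 + 10608/(-51) = 13257/4133 + 10608*(-1/51) = 13257/4133 - 208 = -846407/4133 ≈ -204.79)
-z = -1*(-846407/4133) = 846407/4133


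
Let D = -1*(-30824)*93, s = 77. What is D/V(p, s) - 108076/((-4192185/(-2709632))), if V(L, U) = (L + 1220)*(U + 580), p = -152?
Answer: -5707531232829742/81709877835 ≈ -69851.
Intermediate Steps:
D = 2866632 (D = 30824*93 = 2866632)
V(L, U) = (580 + U)*(1220 + L) (V(L, U) = (1220 + L)*(580 + U) = (580 + U)*(1220 + L))
D/V(p, s) - 108076/((-4192185/(-2709632))) = 2866632/(707600 + 580*(-152) + 1220*77 - 152*77) - 108076/((-4192185/(-2709632))) = 2866632/(707600 - 88160 + 93940 - 11704) - 108076/((-4192185*(-1/2709632))) = 2866632/701676 - 108076/4192185/2709632 = 2866632*(1/701676) - 108076*2709632/4192185 = 238886/58473 - 292846188032/4192185 = -5707531232829742/81709877835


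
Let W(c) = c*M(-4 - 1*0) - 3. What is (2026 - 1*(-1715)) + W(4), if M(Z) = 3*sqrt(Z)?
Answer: 3738 + 24*I ≈ 3738.0 + 24.0*I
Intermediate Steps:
W(c) = -3 + 6*I*c (W(c) = c*(3*sqrt(-4 - 1*0)) - 3 = c*(3*sqrt(-4 + 0)) - 3 = c*(3*sqrt(-4)) - 3 = c*(3*(2*I)) - 3 = c*(6*I) - 3 = 6*I*c - 3 = -3 + 6*I*c)
(2026 - 1*(-1715)) + W(4) = (2026 - 1*(-1715)) + (-3 + 6*I*4) = (2026 + 1715) + (-3 + 24*I) = 3741 + (-3 + 24*I) = 3738 + 24*I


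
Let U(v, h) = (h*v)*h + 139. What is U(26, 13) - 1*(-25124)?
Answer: 29657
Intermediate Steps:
U(v, h) = 139 + v*h² (U(v, h) = v*h² + 139 = 139 + v*h²)
U(26, 13) - 1*(-25124) = (139 + 26*13²) - 1*(-25124) = (139 + 26*169) + 25124 = (139 + 4394) + 25124 = 4533 + 25124 = 29657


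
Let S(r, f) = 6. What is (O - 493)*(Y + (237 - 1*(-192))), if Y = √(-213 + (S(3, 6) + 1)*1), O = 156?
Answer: -144573 - 337*I*√206 ≈ -1.4457e+5 - 4836.9*I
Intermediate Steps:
Y = I*√206 (Y = √(-213 + (6 + 1)*1) = √(-213 + 7*1) = √(-213 + 7) = √(-206) = I*√206 ≈ 14.353*I)
(O - 493)*(Y + (237 - 1*(-192))) = (156 - 493)*(I*√206 + (237 - 1*(-192))) = -337*(I*√206 + (237 + 192)) = -337*(I*√206 + 429) = -337*(429 + I*√206) = -144573 - 337*I*√206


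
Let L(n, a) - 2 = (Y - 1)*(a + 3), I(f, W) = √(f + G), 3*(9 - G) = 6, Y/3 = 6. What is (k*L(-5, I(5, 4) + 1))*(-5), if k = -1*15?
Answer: 5250 + 2550*√3 ≈ 9666.7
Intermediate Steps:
Y = 18 (Y = 3*6 = 18)
G = 7 (G = 9 - ⅓*6 = 9 - 2 = 7)
k = -15
I(f, W) = √(7 + f) (I(f, W) = √(f + 7) = √(7 + f))
L(n, a) = 53 + 17*a (L(n, a) = 2 + (18 - 1)*(a + 3) = 2 + 17*(3 + a) = 2 + (51 + 17*a) = 53 + 17*a)
(k*L(-5, I(5, 4) + 1))*(-5) = -15*(53 + 17*(√(7 + 5) + 1))*(-5) = -15*(53 + 17*(√12 + 1))*(-5) = -15*(53 + 17*(2*√3 + 1))*(-5) = -15*(53 + 17*(1 + 2*√3))*(-5) = -15*(53 + (17 + 34*√3))*(-5) = -15*(70 + 34*√3)*(-5) = (-1050 - 510*√3)*(-5) = 5250 + 2550*√3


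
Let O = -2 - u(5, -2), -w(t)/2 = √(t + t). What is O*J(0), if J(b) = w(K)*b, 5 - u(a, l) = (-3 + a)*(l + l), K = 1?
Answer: 0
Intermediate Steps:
u(a, l) = 5 - 2*l*(-3 + a) (u(a, l) = 5 - (-3 + a)*(l + l) = 5 - (-3 + a)*2*l = 5 - 2*l*(-3 + a))
w(t) = -2*√2*√t (w(t) = -2*√(t + t) = -2*√2*√t)
O = -15 (O = -2 - (5 + 6*(-2) - 2*5*(-2)) = -2 - (5 - 12 + 20) = -2 - 1*13 = -2 - 13 = -15)
J(b) = -2*b*√2 (J(b) = (-2*√2*√1)*b = (-2*√2*1)*b = (-2*√2)*b = -2*b*√2)
O*J(0) = -(-30)*0*√2 = -15*0 = 0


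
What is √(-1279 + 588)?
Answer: I*√691 ≈ 26.287*I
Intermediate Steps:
√(-1279 + 588) = √(-691) = I*√691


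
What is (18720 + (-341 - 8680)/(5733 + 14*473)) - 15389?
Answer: 41145484/12355 ≈ 3330.3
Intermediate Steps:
(18720 + (-341 - 8680)/(5733 + 14*473)) - 15389 = (18720 - 9021/(5733 + 6622)) - 15389 = (18720 - 9021/12355) - 15389 = 231276579/12355 - 15389 = 41145484/12355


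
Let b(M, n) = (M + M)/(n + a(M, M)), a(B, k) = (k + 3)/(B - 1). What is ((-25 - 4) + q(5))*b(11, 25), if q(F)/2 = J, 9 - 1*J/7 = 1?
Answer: 415/6 ≈ 69.167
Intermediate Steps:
J = 56 (J = 63 - 7*1 = 63 - 7 = 56)
a(B, k) = (3 + k)/(-1 + B)
b(M, n) = 2*M/(n + (3 + M)/(-1 + M)) (b(M, n) = (M + M)/(n + (3 + M)/(-1 + M)) = (2*M)/(n + (3 + M)/(-1 + M)) = 2*M/(n + (3 + M)/(-1 + M)))
q(F) = 112 (q(F) = 2*56 = 112)
((-25 - 4) + q(5))*b(11, 25) = ((-25 - 4) + 112)*(2*11*(-1 + 11)/(3 + 11 + 25*(-1 + 11))) = (-29 + 112)*(2*11*10/(3 + 11 + 25*10)) = 83*(2*11*10/(3 + 11 + 250)) = 83*(2*11*10/264) = 83*(2*11*(1/264)*10) = 83*(⅚) = 415/6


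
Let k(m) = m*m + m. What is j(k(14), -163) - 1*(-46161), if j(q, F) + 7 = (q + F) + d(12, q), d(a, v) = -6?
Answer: 46195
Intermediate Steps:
k(m) = m + m² (k(m) = m² + m = m + m²)
j(q, F) = -13 + F + q (j(q, F) = -7 + ((q + F) - 6) = -7 + ((F + q) - 6) = -7 + (-6 + F + q) = -13 + F + q)
j(k(14), -163) - 1*(-46161) = (-13 - 163 + 14*(1 + 14)) - 1*(-46161) = (-13 - 163 + 14*15) + 46161 = (-13 - 163 + 210) + 46161 = 34 + 46161 = 46195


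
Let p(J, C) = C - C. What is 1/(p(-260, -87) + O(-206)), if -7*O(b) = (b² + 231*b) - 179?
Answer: 7/5329 ≈ 0.0013136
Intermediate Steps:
p(J, C) = 0
O(b) = 179/7 - 33*b - b²/7 (O(b) = -((b² + 231*b) - 179)/7 = -(-179 + b² + 231*b)/7 = 179/7 - 33*b - b²/7)
1/(p(-260, -87) + O(-206)) = 1/(0 + (179/7 - 33*(-206) - ⅐*(-206)²)) = 1/(0 + (179/7 + 6798 - ⅐*42436)) = 1/(0 + (179/7 + 6798 - 42436/7)) = 1/(0 + 5329/7) = 1/(5329/7) = 7/5329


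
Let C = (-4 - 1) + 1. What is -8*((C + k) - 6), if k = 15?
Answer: -40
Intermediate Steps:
C = -4 (C = -5 + 1 = -4)
-8*((C + k) - 6) = -8*((-4 + 15) - 6) = -8*(11 - 6) = -8*5 = -40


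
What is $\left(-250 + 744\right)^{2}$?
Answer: $244036$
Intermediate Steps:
$\left(-250 + 744\right)^{2} = 494^{2} = 244036$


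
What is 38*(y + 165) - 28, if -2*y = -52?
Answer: 7230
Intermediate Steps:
y = 26 (y = -1/2*(-52) = 26)
38*(y + 165) - 28 = 38*(26 + 165) - 28 = 38*191 - 28 = 7258 - 28 = 7230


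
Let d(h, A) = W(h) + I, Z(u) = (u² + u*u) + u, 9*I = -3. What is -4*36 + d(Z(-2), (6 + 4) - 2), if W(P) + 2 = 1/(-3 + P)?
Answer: -146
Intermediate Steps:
I = -⅓ (I = (⅑)*(-3) = -⅓ ≈ -0.33333)
W(P) = -2 + 1/(-3 + P)
Z(u) = u + 2*u² (Z(u) = (u² + u²) + u = 2*u² + u = u + 2*u²)
d(h, A) = -⅓ + (7 - 2*h)/(-3 + h) (d(h, A) = (7 - 2*h)/(-3 + h) - ⅓ = -⅓ + (7 - 2*h)/(-3 + h))
-4*36 + d(Z(-2), (6 + 4) - 2) = -4*36 + (24 - (-14)*(1 + 2*(-2)))/(3*(-3 - 2*(1 + 2*(-2)))) = -144 + (24 - (-14)*(1 - 4))/(3*(-3 - 2*(1 - 4))) = -144 + (24 - (-14)*(-3))/(3*(-3 - 2*(-3))) = -144 + (24 - 7*6)/(3*(-3 + 6)) = -144 + (⅓)*(24 - 42)/3 = -144 + (⅓)*(⅓)*(-18) = -144 - 2 = -146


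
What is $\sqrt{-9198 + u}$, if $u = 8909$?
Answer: $17 i \approx 17.0 i$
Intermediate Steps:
$\sqrt{-9198 + u} = \sqrt{-9198 + 8909} = \sqrt{-289} = 17 i$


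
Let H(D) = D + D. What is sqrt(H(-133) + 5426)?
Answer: 2*sqrt(1290) ≈ 71.833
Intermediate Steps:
H(D) = 2*D
sqrt(H(-133) + 5426) = sqrt(2*(-133) + 5426) = sqrt(-266 + 5426) = sqrt(5160) = 2*sqrt(1290)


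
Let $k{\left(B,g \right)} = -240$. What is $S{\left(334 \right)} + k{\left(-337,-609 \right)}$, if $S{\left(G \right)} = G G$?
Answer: $111316$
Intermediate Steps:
$S{\left(G \right)} = G^{2}$
$S{\left(334 \right)} + k{\left(-337,-609 \right)} = 334^{2} - 240 = 111556 - 240 = 111316$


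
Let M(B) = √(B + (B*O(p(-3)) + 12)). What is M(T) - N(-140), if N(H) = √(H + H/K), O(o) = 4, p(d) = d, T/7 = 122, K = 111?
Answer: √4282 - 56*I*√555/111 ≈ 65.437 - 11.885*I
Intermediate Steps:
T = 854 (T = 7*122 = 854)
N(H) = 4*√777*√H/111 (N(H) = √(H + H/111) = √(112*H/111) = 4*√777*√H/111)
M(B) = √(12 + 5*B) (M(B) = √(B + (B*4 + 12)) = √(B + (4*B + 12)) = √(B + (12 + 4*B)) = √(12 + 5*B))
M(T) - N(-140) = √(12 + 5*854) - 4*√777*√(-140)/111 = √(12 + 4270) - 4*√777*2*I*√35/111 = √4282 - 56*I*√555/111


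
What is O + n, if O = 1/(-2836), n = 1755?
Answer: 4977179/2836 ≈ 1755.0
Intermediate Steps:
O = -1/2836 ≈ -0.00035261
O + n = -1/2836 + 1755 = 4977179/2836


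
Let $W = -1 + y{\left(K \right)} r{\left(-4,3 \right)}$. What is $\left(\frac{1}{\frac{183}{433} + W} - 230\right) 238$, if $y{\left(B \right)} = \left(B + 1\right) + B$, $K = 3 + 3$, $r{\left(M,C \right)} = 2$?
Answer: $- \frac{301237433}{5504} \approx -54731.0$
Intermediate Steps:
$K = 6$
$y{\left(B \right)} = 1 + 2 B$ ($y{\left(B \right)} = \left(1 + B\right) + B = 1 + 2 B$)
$W = 25$ ($W = -1 + \left(1 + 2 \cdot 6\right) 2 = -1 + \left(1 + 12\right) 2 = -1 + 13 \cdot 2 = -1 + 26 = 25$)
$\left(\frac{1}{\frac{183}{433} + W} - 230\right) 238 = \left(\frac{1}{\frac{183}{433} + 25} - 230\right) 238 = \left(\frac{1}{\frac{11008}{433}} - 230\right) 238 = \left(\frac{433}{11008} - 230\right) 238 = \left(- \frac{2531407}{11008}\right) 238 = - \frac{301237433}{5504}$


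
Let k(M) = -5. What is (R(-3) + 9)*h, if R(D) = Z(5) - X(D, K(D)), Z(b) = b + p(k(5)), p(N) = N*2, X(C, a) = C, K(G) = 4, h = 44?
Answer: 308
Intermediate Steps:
p(N) = 2*N
Z(b) = -10 + b (Z(b) = b + 2*(-5) = b - 10 = -10 + b)
R(D) = -5 - D (R(D) = (-10 + 5) - D = -5 - D)
(R(-3) + 9)*h = ((-5 - 1*(-3)) + 9)*44 = ((-5 + 3) + 9)*44 = (-2 + 9)*44 = 7*44 = 308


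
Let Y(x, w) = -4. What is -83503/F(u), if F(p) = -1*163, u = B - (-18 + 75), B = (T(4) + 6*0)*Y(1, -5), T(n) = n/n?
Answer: 83503/163 ≈ 512.29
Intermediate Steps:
T(n) = 1
B = -4 (B = (1 + 6*0)*(-4) = (1 + 0)*(-4) = 1*(-4) = -4)
u = -61 (u = -4 - (-18 + 75) = -4 - 1*57 = -4 - 57 = -61)
F(p) = -163
-83503/F(u) = -83503/(-163) = -83503*(-1/163) = 83503/163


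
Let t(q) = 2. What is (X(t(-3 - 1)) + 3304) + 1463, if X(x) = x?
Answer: 4769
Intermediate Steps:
(X(t(-3 - 1)) + 3304) + 1463 = (2 + 3304) + 1463 = 3306 + 1463 = 4769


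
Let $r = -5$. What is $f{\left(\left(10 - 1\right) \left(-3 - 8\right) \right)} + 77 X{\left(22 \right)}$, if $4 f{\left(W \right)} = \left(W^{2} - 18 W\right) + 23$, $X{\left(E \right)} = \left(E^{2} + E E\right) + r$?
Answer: $\frac{154105}{2} \approx 77053.0$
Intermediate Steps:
$X{\left(E \right)} = -5 + 2 E^{2}$ ($X{\left(E \right)} = \left(E^{2} + E E\right) - 5 = \left(E^{2} + E^{2}\right) - 5 = 2 E^{2} - 5 = -5 + 2 E^{2}$)
$f{\left(W \right)} = \frac{23}{4} - \frac{9 W}{2} + \frac{W^{2}}{4}$ ($f{\left(W \right)} = \frac{\left(W^{2} - 18 W\right) + 23}{4} = \frac{23 + W^{2} - 18 W}{4} = \frac{23}{4} - \frac{9 W}{2} + \frac{W^{2}}{4}$)
$f{\left(\left(10 - 1\right) \left(-3 - 8\right) \right)} + 77 X{\left(22 \right)} = \left(\frac{23}{4} - \frac{9 \left(10 - 1\right) \left(-3 - 8\right)}{2} + \frac{\left(\left(10 - 1\right) \left(-3 - 8\right)\right)^{2}}{4}\right) + 77 \left(-5 + 2 \cdot 22^{2}\right) = \left(\frac{23}{4} - \frac{9 \cdot 9 \left(-11\right)}{2} + \frac{\left(9 \left(-11\right)\right)^{2}}{4}\right) + 77 \left(-5 + 2 \cdot 484\right) = \left(\frac{23}{4} - - \frac{891}{2} + \frac{\left(-99\right)^{2}}{4}\right) + 77 \left(-5 + 968\right) = \left(\frac{23}{4} + \frac{891}{2} + \frac{1}{4} \cdot 9801\right) + 77 \cdot 963 = \left(\frac{23}{4} + \frac{891}{2} + \frac{9801}{4}\right) + 74151 = \frac{5803}{2} + 74151 = \frac{154105}{2}$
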